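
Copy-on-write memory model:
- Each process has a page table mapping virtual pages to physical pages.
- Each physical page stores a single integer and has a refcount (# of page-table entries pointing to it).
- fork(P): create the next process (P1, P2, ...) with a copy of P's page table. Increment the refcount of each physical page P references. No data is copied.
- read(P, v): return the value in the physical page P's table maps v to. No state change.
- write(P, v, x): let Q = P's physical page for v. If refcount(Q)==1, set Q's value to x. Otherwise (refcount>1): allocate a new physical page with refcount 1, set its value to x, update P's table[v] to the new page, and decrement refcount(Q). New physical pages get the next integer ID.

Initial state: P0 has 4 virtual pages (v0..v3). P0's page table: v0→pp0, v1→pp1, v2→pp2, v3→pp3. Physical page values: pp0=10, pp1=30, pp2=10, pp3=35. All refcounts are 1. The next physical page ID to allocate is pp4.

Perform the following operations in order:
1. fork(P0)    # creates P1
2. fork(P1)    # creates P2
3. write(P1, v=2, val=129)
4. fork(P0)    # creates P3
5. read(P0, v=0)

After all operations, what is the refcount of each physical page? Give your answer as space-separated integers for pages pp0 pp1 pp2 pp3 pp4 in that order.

Answer: 4 4 3 4 1

Derivation:
Op 1: fork(P0) -> P1. 4 ppages; refcounts: pp0:2 pp1:2 pp2:2 pp3:2
Op 2: fork(P1) -> P2. 4 ppages; refcounts: pp0:3 pp1:3 pp2:3 pp3:3
Op 3: write(P1, v2, 129). refcount(pp2)=3>1 -> COPY to pp4. 5 ppages; refcounts: pp0:3 pp1:3 pp2:2 pp3:3 pp4:1
Op 4: fork(P0) -> P3. 5 ppages; refcounts: pp0:4 pp1:4 pp2:3 pp3:4 pp4:1
Op 5: read(P0, v0) -> 10. No state change.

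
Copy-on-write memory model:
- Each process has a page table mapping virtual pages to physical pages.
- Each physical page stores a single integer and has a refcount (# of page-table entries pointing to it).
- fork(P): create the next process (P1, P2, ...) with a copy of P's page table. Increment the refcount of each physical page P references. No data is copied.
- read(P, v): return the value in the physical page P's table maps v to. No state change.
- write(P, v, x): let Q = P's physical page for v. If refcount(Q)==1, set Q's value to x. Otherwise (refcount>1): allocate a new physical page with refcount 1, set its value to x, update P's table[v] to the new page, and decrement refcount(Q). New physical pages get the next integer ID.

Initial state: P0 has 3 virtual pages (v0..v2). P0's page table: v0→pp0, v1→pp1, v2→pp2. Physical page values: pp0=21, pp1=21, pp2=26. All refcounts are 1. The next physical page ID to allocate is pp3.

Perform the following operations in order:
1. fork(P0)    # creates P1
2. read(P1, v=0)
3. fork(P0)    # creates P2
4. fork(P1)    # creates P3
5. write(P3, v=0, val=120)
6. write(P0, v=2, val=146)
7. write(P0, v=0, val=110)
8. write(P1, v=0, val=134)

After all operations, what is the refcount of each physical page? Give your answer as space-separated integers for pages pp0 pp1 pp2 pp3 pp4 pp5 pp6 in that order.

Answer: 1 4 3 1 1 1 1

Derivation:
Op 1: fork(P0) -> P1. 3 ppages; refcounts: pp0:2 pp1:2 pp2:2
Op 2: read(P1, v0) -> 21. No state change.
Op 3: fork(P0) -> P2. 3 ppages; refcounts: pp0:3 pp1:3 pp2:3
Op 4: fork(P1) -> P3. 3 ppages; refcounts: pp0:4 pp1:4 pp2:4
Op 5: write(P3, v0, 120). refcount(pp0)=4>1 -> COPY to pp3. 4 ppages; refcounts: pp0:3 pp1:4 pp2:4 pp3:1
Op 6: write(P0, v2, 146). refcount(pp2)=4>1 -> COPY to pp4. 5 ppages; refcounts: pp0:3 pp1:4 pp2:3 pp3:1 pp4:1
Op 7: write(P0, v0, 110). refcount(pp0)=3>1 -> COPY to pp5. 6 ppages; refcounts: pp0:2 pp1:4 pp2:3 pp3:1 pp4:1 pp5:1
Op 8: write(P1, v0, 134). refcount(pp0)=2>1 -> COPY to pp6. 7 ppages; refcounts: pp0:1 pp1:4 pp2:3 pp3:1 pp4:1 pp5:1 pp6:1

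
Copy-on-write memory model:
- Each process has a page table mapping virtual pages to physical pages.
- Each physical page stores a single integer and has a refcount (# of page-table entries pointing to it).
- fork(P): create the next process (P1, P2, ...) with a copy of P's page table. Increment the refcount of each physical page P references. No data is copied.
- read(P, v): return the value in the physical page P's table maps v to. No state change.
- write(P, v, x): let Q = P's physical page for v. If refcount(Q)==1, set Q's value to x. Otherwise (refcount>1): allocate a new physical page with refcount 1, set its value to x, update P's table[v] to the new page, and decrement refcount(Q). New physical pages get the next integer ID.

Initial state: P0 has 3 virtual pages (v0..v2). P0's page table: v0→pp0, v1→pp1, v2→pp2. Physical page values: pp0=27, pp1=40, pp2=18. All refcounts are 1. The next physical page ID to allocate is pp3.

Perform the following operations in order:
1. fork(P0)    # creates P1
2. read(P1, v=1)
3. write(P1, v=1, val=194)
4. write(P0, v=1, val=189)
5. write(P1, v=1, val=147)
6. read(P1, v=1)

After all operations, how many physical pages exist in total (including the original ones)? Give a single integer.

Op 1: fork(P0) -> P1. 3 ppages; refcounts: pp0:2 pp1:2 pp2:2
Op 2: read(P1, v1) -> 40. No state change.
Op 3: write(P1, v1, 194). refcount(pp1)=2>1 -> COPY to pp3. 4 ppages; refcounts: pp0:2 pp1:1 pp2:2 pp3:1
Op 4: write(P0, v1, 189). refcount(pp1)=1 -> write in place. 4 ppages; refcounts: pp0:2 pp1:1 pp2:2 pp3:1
Op 5: write(P1, v1, 147). refcount(pp3)=1 -> write in place. 4 ppages; refcounts: pp0:2 pp1:1 pp2:2 pp3:1
Op 6: read(P1, v1) -> 147. No state change.

Answer: 4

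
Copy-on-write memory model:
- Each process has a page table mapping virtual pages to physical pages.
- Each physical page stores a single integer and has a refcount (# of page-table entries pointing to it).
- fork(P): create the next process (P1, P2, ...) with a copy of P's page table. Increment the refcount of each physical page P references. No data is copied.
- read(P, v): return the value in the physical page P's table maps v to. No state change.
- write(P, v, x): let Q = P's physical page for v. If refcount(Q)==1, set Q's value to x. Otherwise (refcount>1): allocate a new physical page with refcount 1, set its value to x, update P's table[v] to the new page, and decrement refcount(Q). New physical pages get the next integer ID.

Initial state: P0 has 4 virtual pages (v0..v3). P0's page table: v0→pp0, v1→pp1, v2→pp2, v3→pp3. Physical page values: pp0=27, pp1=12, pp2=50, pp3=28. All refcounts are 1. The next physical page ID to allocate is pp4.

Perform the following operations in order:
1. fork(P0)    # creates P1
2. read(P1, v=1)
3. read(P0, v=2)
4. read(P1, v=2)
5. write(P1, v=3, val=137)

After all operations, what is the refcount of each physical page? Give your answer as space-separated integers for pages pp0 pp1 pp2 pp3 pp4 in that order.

Answer: 2 2 2 1 1

Derivation:
Op 1: fork(P0) -> P1. 4 ppages; refcounts: pp0:2 pp1:2 pp2:2 pp3:2
Op 2: read(P1, v1) -> 12. No state change.
Op 3: read(P0, v2) -> 50. No state change.
Op 4: read(P1, v2) -> 50. No state change.
Op 5: write(P1, v3, 137). refcount(pp3)=2>1 -> COPY to pp4. 5 ppages; refcounts: pp0:2 pp1:2 pp2:2 pp3:1 pp4:1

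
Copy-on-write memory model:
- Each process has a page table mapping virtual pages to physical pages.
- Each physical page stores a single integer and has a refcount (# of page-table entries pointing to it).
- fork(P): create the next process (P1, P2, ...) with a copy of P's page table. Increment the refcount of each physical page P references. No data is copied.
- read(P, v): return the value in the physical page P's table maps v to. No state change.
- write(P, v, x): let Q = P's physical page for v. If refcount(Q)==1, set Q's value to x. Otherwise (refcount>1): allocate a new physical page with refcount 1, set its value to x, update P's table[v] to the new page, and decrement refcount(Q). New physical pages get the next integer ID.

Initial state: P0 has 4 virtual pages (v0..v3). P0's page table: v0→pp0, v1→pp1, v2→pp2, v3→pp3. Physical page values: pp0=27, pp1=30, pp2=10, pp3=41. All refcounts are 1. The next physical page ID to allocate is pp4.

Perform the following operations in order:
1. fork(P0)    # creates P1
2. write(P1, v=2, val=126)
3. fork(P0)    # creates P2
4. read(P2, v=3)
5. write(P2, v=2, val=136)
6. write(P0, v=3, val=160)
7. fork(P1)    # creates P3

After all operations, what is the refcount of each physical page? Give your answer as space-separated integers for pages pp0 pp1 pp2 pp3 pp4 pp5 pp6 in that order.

Answer: 4 4 1 3 2 1 1

Derivation:
Op 1: fork(P0) -> P1. 4 ppages; refcounts: pp0:2 pp1:2 pp2:2 pp3:2
Op 2: write(P1, v2, 126). refcount(pp2)=2>1 -> COPY to pp4. 5 ppages; refcounts: pp0:2 pp1:2 pp2:1 pp3:2 pp4:1
Op 3: fork(P0) -> P2. 5 ppages; refcounts: pp0:3 pp1:3 pp2:2 pp3:3 pp4:1
Op 4: read(P2, v3) -> 41. No state change.
Op 5: write(P2, v2, 136). refcount(pp2)=2>1 -> COPY to pp5. 6 ppages; refcounts: pp0:3 pp1:3 pp2:1 pp3:3 pp4:1 pp5:1
Op 6: write(P0, v3, 160). refcount(pp3)=3>1 -> COPY to pp6. 7 ppages; refcounts: pp0:3 pp1:3 pp2:1 pp3:2 pp4:1 pp5:1 pp6:1
Op 7: fork(P1) -> P3. 7 ppages; refcounts: pp0:4 pp1:4 pp2:1 pp3:3 pp4:2 pp5:1 pp6:1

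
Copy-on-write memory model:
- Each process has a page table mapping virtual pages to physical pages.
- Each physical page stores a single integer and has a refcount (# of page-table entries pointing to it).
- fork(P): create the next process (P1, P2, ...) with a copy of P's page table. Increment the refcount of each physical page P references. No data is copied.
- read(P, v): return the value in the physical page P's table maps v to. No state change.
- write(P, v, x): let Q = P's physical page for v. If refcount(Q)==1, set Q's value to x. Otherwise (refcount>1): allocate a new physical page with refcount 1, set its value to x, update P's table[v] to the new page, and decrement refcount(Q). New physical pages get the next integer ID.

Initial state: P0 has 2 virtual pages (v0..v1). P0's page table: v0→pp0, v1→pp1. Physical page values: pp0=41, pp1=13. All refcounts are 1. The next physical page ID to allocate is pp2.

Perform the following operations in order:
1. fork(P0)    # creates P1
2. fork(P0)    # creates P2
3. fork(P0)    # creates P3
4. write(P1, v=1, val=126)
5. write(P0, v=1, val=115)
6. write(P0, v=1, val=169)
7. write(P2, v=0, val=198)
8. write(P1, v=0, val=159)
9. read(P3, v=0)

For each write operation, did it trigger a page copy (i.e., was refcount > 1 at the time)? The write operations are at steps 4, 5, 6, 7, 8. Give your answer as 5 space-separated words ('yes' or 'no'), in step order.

Op 1: fork(P0) -> P1. 2 ppages; refcounts: pp0:2 pp1:2
Op 2: fork(P0) -> P2. 2 ppages; refcounts: pp0:3 pp1:3
Op 3: fork(P0) -> P3. 2 ppages; refcounts: pp0:4 pp1:4
Op 4: write(P1, v1, 126). refcount(pp1)=4>1 -> COPY to pp2. 3 ppages; refcounts: pp0:4 pp1:3 pp2:1
Op 5: write(P0, v1, 115). refcount(pp1)=3>1 -> COPY to pp3. 4 ppages; refcounts: pp0:4 pp1:2 pp2:1 pp3:1
Op 6: write(P0, v1, 169). refcount(pp3)=1 -> write in place. 4 ppages; refcounts: pp0:4 pp1:2 pp2:1 pp3:1
Op 7: write(P2, v0, 198). refcount(pp0)=4>1 -> COPY to pp4. 5 ppages; refcounts: pp0:3 pp1:2 pp2:1 pp3:1 pp4:1
Op 8: write(P1, v0, 159). refcount(pp0)=3>1 -> COPY to pp5. 6 ppages; refcounts: pp0:2 pp1:2 pp2:1 pp3:1 pp4:1 pp5:1
Op 9: read(P3, v0) -> 41. No state change.

yes yes no yes yes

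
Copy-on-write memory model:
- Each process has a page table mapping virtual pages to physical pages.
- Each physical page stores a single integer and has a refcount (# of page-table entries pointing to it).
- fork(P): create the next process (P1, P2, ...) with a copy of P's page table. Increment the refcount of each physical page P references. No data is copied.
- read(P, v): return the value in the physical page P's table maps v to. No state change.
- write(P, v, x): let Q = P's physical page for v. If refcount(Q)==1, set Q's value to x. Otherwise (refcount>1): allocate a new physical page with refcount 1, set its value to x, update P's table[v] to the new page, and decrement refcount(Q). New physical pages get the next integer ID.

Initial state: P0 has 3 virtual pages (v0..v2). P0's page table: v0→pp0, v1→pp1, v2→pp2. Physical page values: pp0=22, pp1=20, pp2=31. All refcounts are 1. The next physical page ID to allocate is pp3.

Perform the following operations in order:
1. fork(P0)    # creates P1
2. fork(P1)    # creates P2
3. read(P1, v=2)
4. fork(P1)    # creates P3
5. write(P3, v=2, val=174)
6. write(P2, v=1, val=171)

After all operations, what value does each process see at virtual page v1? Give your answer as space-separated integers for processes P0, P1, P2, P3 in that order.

Op 1: fork(P0) -> P1. 3 ppages; refcounts: pp0:2 pp1:2 pp2:2
Op 2: fork(P1) -> P2. 3 ppages; refcounts: pp0:3 pp1:3 pp2:3
Op 3: read(P1, v2) -> 31. No state change.
Op 4: fork(P1) -> P3. 3 ppages; refcounts: pp0:4 pp1:4 pp2:4
Op 5: write(P3, v2, 174). refcount(pp2)=4>1 -> COPY to pp3. 4 ppages; refcounts: pp0:4 pp1:4 pp2:3 pp3:1
Op 6: write(P2, v1, 171). refcount(pp1)=4>1 -> COPY to pp4. 5 ppages; refcounts: pp0:4 pp1:3 pp2:3 pp3:1 pp4:1
P0: v1 -> pp1 = 20
P1: v1 -> pp1 = 20
P2: v1 -> pp4 = 171
P3: v1 -> pp1 = 20

Answer: 20 20 171 20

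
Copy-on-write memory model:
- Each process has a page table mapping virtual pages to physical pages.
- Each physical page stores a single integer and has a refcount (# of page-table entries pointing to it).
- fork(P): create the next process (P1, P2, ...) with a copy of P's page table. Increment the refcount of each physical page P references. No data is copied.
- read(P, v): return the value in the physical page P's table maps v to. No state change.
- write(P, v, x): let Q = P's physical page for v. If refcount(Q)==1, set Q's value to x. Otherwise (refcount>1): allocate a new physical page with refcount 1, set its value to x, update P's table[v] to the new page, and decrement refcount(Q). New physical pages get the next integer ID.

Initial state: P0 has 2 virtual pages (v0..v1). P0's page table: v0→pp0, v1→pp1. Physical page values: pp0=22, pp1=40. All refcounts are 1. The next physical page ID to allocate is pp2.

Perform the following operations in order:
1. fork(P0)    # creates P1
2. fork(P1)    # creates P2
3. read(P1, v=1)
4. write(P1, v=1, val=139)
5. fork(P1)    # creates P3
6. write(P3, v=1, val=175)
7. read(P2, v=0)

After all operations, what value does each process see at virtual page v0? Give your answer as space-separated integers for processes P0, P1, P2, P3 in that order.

Op 1: fork(P0) -> P1. 2 ppages; refcounts: pp0:2 pp1:2
Op 2: fork(P1) -> P2. 2 ppages; refcounts: pp0:3 pp1:3
Op 3: read(P1, v1) -> 40. No state change.
Op 4: write(P1, v1, 139). refcount(pp1)=3>1 -> COPY to pp2. 3 ppages; refcounts: pp0:3 pp1:2 pp2:1
Op 5: fork(P1) -> P3. 3 ppages; refcounts: pp0:4 pp1:2 pp2:2
Op 6: write(P3, v1, 175). refcount(pp2)=2>1 -> COPY to pp3. 4 ppages; refcounts: pp0:4 pp1:2 pp2:1 pp3:1
Op 7: read(P2, v0) -> 22. No state change.
P0: v0 -> pp0 = 22
P1: v0 -> pp0 = 22
P2: v0 -> pp0 = 22
P3: v0 -> pp0 = 22

Answer: 22 22 22 22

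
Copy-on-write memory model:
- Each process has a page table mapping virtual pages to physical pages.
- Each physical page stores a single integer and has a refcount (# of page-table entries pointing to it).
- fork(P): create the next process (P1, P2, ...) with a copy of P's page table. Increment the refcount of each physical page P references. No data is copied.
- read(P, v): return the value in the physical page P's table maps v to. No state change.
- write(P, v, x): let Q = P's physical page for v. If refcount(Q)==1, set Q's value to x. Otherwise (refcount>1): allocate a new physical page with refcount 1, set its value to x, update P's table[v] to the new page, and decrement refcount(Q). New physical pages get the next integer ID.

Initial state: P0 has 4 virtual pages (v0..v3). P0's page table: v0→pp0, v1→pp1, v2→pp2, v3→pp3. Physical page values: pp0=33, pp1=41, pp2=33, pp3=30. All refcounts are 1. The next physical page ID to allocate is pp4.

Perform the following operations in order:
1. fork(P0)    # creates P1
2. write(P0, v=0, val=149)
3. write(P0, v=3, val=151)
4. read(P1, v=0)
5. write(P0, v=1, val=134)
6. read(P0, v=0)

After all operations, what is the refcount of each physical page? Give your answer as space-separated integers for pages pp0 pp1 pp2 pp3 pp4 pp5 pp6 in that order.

Op 1: fork(P0) -> P1. 4 ppages; refcounts: pp0:2 pp1:2 pp2:2 pp3:2
Op 2: write(P0, v0, 149). refcount(pp0)=2>1 -> COPY to pp4. 5 ppages; refcounts: pp0:1 pp1:2 pp2:2 pp3:2 pp4:1
Op 3: write(P0, v3, 151). refcount(pp3)=2>1 -> COPY to pp5. 6 ppages; refcounts: pp0:1 pp1:2 pp2:2 pp3:1 pp4:1 pp5:1
Op 4: read(P1, v0) -> 33. No state change.
Op 5: write(P0, v1, 134). refcount(pp1)=2>1 -> COPY to pp6. 7 ppages; refcounts: pp0:1 pp1:1 pp2:2 pp3:1 pp4:1 pp5:1 pp6:1
Op 6: read(P0, v0) -> 149. No state change.

Answer: 1 1 2 1 1 1 1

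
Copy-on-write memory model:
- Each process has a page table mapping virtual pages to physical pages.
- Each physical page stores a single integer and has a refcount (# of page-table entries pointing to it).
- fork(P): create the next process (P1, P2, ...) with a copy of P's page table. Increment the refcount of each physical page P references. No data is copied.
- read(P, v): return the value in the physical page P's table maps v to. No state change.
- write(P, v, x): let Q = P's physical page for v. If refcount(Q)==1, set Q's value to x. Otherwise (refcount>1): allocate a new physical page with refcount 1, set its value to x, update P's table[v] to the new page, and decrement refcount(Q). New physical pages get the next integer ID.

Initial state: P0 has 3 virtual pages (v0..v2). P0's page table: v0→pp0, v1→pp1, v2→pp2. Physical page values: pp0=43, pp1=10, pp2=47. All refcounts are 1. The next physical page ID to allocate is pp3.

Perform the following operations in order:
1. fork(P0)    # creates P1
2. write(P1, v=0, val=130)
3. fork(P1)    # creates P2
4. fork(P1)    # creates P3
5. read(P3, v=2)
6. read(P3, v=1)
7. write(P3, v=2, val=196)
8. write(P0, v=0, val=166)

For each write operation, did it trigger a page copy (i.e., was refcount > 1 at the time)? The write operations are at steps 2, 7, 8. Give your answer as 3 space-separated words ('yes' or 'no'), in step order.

Op 1: fork(P0) -> P1. 3 ppages; refcounts: pp0:2 pp1:2 pp2:2
Op 2: write(P1, v0, 130). refcount(pp0)=2>1 -> COPY to pp3. 4 ppages; refcounts: pp0:1 pp1:2 pp2:2 pp3:1
Op 3: fork(P1) -> P2. 4 ppages; refcounts: pp0:1 pp1:3 pp2:3 pp3:2
Op 4: fork(P1) -> P3. 4 ppages; refcounts: pp0:1 pp1:4 pp2:4 pp3:3
Op 5: read(P3, v2) -> 47. No state change.
Op 6: read(P3, v1) -> 10. No state change.
Op 7: write(P3, v2, 196). refcount(pp2)=4>1 -> COPY to pp4. 5 ppages; refcounts: pp0:1 pp1:4 pp2:3 pp3:3 pp4:1
Op 8: write(P0, v0, 166). refcount(pp0)=1 -> write in place. 5 ppages; refcounts: pp0:1 pp1:4 pp2:3 pp3:3 pp4:1

yes yes no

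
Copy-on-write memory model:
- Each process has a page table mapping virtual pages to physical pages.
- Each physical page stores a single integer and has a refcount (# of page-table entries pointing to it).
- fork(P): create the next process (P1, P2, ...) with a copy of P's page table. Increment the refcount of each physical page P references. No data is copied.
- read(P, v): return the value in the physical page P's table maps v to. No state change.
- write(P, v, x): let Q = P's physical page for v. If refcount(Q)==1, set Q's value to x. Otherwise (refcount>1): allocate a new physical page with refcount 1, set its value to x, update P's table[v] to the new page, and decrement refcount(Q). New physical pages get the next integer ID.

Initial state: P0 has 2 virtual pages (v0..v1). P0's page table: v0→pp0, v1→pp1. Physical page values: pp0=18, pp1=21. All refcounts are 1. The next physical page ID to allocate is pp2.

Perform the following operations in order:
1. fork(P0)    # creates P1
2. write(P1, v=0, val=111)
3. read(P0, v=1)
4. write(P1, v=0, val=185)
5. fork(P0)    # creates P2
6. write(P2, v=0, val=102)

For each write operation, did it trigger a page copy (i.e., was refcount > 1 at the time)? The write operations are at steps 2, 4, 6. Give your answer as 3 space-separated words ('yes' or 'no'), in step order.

Op 1: fork(P0) -> P1. 2 ppages; refcounts: pp0:2 pp1:2
Op 2: write(P1, v0, 111). refcount(pp0)=2>1 -> COPY to pp2. 3 ppages; refcounts: pp0:1 pp1:2 pp2:1
Op 3: read(P0, v1) -> 21. No state change.
Op 4: write(P1, v0, 185). refcount(pp2)=1 -> write in place. 3 ppages; refcounts: pp0:1 pp1:2 pp2:1
Op 5: fork(P0) -> P2. 3 ppages; refcounts: pp0:2 pp1:3 pp2:1
Op 6: write(P2, v0, 102). refcount(pp0)=2>1 -> COPY to pp3. 4 ppages; refcounts: pp0:1 pp1:3 pp2:1 pp3:1

yes no yes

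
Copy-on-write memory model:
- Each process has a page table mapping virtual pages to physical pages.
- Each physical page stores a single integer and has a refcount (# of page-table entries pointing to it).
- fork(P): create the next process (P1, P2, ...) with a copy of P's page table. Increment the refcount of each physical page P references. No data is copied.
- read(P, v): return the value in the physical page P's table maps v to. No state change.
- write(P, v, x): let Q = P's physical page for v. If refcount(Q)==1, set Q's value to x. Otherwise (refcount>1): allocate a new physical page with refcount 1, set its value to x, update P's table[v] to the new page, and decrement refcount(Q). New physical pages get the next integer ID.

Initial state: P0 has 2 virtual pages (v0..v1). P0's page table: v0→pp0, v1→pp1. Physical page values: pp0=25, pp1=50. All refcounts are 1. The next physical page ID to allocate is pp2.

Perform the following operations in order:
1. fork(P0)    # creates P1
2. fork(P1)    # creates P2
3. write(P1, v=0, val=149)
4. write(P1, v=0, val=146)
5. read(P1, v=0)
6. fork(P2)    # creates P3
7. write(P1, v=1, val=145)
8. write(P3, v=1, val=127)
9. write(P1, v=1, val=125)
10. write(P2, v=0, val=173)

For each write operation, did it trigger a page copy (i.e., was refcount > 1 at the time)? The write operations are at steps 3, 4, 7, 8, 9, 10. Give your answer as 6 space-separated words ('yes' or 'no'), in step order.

Op 1: fork(P0) -> P1. 2 ppages; refcounts: pp0:2 pp1:2
Op 2: fork(P1) -> P2. 2 ppages; refcounts: pp0:3 pp1:3
Op 3: write(P1, v0, 149). refcount(pp0)=3>1 -> COPY to pp2. 3 ppages; refcounts: pp0:2 pp1:3 pp2:1
Op 4: write(P1, v0, 146). refcount(pp2)=1 -> write in place. 3 ppages; refcounts: pp0:2 pp1:3 pp2:1
Op 5: read(P1, v0) -> 146. No state change.
Op 6: fork(P2) -> P3. 3 ppages; refcounts: pp0:3 pp1:4 pp2:1
Op 7: write(P1, v1, 145). refcount(pp1)=4>1 -> COPY to pp3. 4 ppages; refcounts: pp0:3 pp1:3 pp2:1 pp3:1
Op 8: write(P3, v1, 127). refcount(pp1)=3>1 -> COPY to pp4. 5 ppages; refcounts: pp0:3 pp1:2 pp2:1 pp3:1 pp4:1
Op 9: write(P1, v1, 125). refcount(pp3)=1 -> write in place. 5 ppages; refcounts: pp0:3 pp1:2 pp2:1 pp3:1 pp4:1
Op 10: write(P2, v0, 173). refcount(pp0)=3>1 -> COPY to pp5. 6 ppages; refcounts: pp0:2 pp1:2 pp2:1 pp3:1 pp4:1 pp5:1

yes no yes yes no yes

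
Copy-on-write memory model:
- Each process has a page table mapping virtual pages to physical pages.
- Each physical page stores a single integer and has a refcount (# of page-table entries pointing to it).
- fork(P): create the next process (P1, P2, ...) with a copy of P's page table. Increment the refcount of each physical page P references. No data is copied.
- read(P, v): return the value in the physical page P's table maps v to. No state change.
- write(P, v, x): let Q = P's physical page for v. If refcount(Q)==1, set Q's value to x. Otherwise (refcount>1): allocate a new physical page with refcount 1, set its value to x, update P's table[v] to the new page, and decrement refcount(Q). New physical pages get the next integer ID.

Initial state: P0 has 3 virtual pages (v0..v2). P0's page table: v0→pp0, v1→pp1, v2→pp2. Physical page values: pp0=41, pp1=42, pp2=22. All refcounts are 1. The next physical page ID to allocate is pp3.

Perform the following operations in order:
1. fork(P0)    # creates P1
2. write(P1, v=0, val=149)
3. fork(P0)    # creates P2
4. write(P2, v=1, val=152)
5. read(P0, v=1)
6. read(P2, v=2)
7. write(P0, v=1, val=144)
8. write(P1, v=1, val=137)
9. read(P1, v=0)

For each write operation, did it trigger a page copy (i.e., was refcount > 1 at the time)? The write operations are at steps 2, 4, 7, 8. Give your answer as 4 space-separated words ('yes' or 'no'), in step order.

Op 1: fork(P0) -> P1. 3 ppages; refcounts: pp0:2 pp1:2 pp2:2
Op 2: write(P1, v0, 149). refcount(pp0)=2>1 -> COPY to pp3. 4 ppages; refcounts: pp0:1 pp1:2 pp2:2 pp3:1
Op 3: fork(P0) -> P2. 4 ppages; refcounts: pp0:2 pp1:3 pp2:3 pp3:1
Op 4: write(P2, v1, 152). refcount(pp1)=3>1 -> COPY to pp4. 5 ppages; refcounts: pp0:2 pp1:2 pp2:3 pp3:1 pp4:1
Op 5: read(P0, v1) -> 42. No state change.
Op 6: read(P2, v2) -> 22. No state change.
Op 7: write(P0, v1, 144). refcount(pp1)=2>1 -> COPY to pp5. 6 ppages; refcounts: pp0:2 pp1:1 pp2:3 pp3:1 pp4:1 pp5:1
Op 8: write(P1, v1, 137). refcount(pp1)=1 -> write in place. 6 ppages; refcounts: pp0:2 pp1:1 pp2:3 pp3:1 pp4:1 pp5:1
Op 9: read(P1, v0) -> 149. No state change.

yes yes yes no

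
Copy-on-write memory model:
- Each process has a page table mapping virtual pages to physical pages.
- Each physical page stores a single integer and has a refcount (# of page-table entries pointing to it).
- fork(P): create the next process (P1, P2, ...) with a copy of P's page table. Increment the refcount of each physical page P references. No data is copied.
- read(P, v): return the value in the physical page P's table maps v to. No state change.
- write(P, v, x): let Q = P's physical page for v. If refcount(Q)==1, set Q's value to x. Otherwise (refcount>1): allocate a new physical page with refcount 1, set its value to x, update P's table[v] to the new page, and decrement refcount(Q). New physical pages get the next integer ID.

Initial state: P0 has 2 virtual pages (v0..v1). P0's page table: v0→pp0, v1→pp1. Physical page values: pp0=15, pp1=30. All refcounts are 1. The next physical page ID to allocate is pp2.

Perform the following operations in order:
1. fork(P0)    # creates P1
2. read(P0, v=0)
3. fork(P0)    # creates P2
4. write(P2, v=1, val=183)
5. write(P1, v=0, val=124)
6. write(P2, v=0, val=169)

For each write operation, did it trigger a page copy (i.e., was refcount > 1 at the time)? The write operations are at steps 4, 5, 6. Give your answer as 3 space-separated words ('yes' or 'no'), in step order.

Op 1: fork(P0) -> P1. 2 ppages; refcounts: pp0:2 pp1:2
Op 2: read(P0, v0) -> 15. No state change.
Op 3: fork(P0) -> P2. 2 ppages; refcounts: pp0:3 pp1:3
Op 4: write(P2, v1, 183). refcount(pp1)=3>1 -> COPY to pp2. 3 ppages; refcounts: pp0:3 pp1:2 pp2:1
Op 5: write(P1, v0, 124). refcount(pp0)=3>1 -> COPY to pp3. 4 ppages; refcounts: pp0:2 pp1:2 pp2:1 pp3:1
Op 6: write(P2, v0, 169). refcount(pp0)=2>1 -> COPY to pp4. 5 ppages; refcounts: pp0:1 pp1:2 pp2:1 pp3:1 pp4:1

yes yes yes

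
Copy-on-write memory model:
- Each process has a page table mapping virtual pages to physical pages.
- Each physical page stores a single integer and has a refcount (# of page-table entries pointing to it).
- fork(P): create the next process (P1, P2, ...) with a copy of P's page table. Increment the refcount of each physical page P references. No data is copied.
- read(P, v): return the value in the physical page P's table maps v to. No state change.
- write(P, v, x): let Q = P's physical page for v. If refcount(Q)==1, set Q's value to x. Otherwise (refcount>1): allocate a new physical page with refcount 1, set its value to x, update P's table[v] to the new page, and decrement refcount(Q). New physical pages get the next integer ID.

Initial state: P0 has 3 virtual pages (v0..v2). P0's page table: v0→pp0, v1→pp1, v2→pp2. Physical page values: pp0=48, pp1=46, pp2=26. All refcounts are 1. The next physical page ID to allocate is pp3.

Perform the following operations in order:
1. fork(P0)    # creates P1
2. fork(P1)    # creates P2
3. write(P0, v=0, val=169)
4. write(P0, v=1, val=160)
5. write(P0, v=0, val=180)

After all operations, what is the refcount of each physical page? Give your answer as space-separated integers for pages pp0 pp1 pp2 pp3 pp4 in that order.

Op 1: fork(P0) -> P1. 3 ppages; refcounts: pp0:2 pp1:2 pp2:2
Op 2: fork(P1) -> P2. 3 ppages; refcounts: pp0:3 pp1:3 pp2:3
Op 3: write(P0, v0, 169). refcount(pp0)=3>1 -> COPY to pp3. 4 ppages; refcounts: pp0:2 pp1:3 pp2:3 pp3:1
Op 4: write(P0, v1, 160). refcount(pp1)=3>1 -> COPY to pp4. 5 ppages; refcounts: pp0:2 pp1:2 pp2:3 pp3:1 pp4:1
Op 5: write(P0, v0, 180). refcount(pp3)=1 -> write in place. 5 ppages; refcounts: pp0:2 pp1:2 pp2:3 pp3:1 pp4:1

Answer: 2 2 3 1 1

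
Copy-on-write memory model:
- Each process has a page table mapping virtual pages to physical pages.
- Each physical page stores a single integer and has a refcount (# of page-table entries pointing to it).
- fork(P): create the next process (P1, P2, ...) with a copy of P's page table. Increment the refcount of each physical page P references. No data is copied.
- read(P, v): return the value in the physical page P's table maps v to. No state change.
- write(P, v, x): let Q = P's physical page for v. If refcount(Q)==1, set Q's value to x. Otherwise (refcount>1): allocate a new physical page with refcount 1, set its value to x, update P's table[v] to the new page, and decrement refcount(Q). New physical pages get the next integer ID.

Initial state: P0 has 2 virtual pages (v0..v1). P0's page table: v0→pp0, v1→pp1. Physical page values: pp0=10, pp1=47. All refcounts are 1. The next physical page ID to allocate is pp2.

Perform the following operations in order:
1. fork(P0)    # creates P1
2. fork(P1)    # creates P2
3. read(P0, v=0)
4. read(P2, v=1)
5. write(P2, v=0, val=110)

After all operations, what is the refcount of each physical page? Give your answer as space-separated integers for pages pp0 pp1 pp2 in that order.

Answer: 2 3 1

Derivation:
Op 1: fork(P0) -> P1. 2 ppages; refcounts: pp0:2 pp1:2
Op 2: fork(P1) -> P2. 2 ppages; refcounts: pp0:3 pp1:3
Op 3: read(P0, v0) -> 10. No state change.
Op 4: read(P2, v1) -> 47. No state change.
Op 5: write(P2, v0, 110). refcount(pp0)=3>1 -> COPY to pp2. 3 ppages; refcounts: pp0:2 pp1:3 pp2:1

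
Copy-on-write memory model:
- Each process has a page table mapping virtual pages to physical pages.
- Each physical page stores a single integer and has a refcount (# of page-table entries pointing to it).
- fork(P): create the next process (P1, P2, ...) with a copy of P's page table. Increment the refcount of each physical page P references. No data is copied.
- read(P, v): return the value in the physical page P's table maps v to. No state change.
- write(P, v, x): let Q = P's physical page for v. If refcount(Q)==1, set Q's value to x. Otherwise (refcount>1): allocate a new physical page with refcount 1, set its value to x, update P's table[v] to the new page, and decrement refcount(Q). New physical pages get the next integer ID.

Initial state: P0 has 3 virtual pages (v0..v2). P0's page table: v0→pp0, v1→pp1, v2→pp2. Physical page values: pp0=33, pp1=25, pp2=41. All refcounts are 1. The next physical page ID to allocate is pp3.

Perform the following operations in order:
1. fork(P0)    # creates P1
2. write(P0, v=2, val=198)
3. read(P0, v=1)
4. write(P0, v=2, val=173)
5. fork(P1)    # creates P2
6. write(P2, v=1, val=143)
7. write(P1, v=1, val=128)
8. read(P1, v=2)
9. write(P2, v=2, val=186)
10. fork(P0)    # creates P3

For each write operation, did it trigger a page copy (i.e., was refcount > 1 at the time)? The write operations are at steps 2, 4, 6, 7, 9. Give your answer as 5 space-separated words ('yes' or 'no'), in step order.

Op 1: fork(P0) -> P1. 3 ppages; refcounts: pp0:2 pp1:2 pp2:2
Op 2: write(P0, v2, 198). refcount(pp2)=2>1 -> COPY to pp3. 4 ppages; refcounts: pp0:2 pp1:2 pp2:1 pp3:1
Op 3: read(P0, v1) -> 25. No state change.
Op 4: write(P0, v2, 173). refcount(pp3)=1 -> write in place. 4 ppages; refcounts: pp0:2 pp1:2 pp2:1 pp3:1
Op 5: fork(P1) -> P2. 4 ppages; refcounts: pp0:3 pp1:3 pp2:2 pp3:1
Op 6: write(P2, v1, 143). refcount(pp1)=3>1 -> COPY to pp4. 5 ppages; refcounts: pp0:3 pp1:2 pp2:2 pp3:1 pp4:1
Op 7: write(P1, v1, 128). refcount(pp1)=2>1 -> COPY to pp5. 6 ppages; refcounts: pp0:3 pp1:1 pp2:2 pp3:1 pp4:1 pp5:1
Op 8: read(P1, v2) -> 41. No state change.
Op 9: write(P2, v2, 186). refcount(pp2)=2>1 -> COPY to pp6. 7 ppages; refcounts: pp0:3 pp1:1 pp2:1 pp3:1 pp4:1 pp5:1 pp6:1
Op 10: fork(P0) -> P3. 7 ppages; refcounts: pp0:4 pp1:2 pp2:1 pp3:2 pp4:1 pp5:1 pp6:1

yes no yes yes yes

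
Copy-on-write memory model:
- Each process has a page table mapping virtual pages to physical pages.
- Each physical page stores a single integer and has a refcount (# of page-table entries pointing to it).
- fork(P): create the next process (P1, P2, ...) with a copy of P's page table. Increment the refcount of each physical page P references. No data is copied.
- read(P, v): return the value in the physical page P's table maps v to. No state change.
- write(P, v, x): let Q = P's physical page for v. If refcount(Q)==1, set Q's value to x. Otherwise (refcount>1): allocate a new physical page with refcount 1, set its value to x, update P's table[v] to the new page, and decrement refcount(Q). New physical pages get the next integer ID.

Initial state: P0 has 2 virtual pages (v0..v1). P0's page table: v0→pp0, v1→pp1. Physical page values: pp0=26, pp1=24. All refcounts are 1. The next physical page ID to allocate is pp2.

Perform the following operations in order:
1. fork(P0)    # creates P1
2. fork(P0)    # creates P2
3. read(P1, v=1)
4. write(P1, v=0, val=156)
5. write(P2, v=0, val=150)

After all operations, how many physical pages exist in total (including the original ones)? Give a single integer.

Answer: 4

Derivation:
Op 1: fork(P0) -> P1. 2 ppages; refcounts: pp0:2 pp1:2
Op 2: fork(P0) -> P2. 2 ppages; refcounts: pp0:3 pp1:3
Op 3: read(P1, v1) -> 24. No state change.
Op 4: write(P1, v0, 156). refcount(pp0)=3>1 -> COPY to pp2. 3 ppages; refcounts: pp0:2 pp1:3 pp2:1
Op 5: write(P2, v0, 150). refcount(pp0)=2>1 -> COPY to pp3. 4 ppages; refcounts: pp0:1 pp1:3 pp2:1 pp3:1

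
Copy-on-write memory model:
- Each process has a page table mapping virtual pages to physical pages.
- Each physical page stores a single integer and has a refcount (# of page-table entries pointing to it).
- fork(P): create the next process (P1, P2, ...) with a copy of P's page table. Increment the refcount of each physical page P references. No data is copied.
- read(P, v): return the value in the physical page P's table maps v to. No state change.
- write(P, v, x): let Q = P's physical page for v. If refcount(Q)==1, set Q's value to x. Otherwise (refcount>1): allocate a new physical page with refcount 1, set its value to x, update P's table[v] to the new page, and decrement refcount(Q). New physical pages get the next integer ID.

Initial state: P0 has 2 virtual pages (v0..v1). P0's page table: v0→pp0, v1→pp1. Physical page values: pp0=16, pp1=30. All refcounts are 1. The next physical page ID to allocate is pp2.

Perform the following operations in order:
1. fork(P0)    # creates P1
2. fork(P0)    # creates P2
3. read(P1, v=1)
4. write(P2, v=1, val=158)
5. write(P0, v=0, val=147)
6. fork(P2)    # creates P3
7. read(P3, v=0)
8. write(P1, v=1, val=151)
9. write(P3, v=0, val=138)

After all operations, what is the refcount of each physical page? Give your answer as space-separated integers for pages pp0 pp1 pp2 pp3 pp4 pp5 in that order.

Op 1: fork(P0) -> P1. 2 ppages; refcounts: pp0:2 pp1:2
Op 2: fork(P0) -> P2. 2 ppages; refcounts: pp0:3 pp1:3
Op 3: read(P1, v1) -> 30. No state change.
Op 4: write(P2, v1, 158). refcount(pp1)=3>1 -> COPY to pp2. 3 ppages; refcounts: pp0:3 pp1:2 pp2:1
Op 5: write(P0, v0, 147). refcount(pp0)=3>1 -> COPY to pp3. 4 ppages; refcounts: pp0:2 pp1:2 pp2:1 pp3:1
Op 6: fork(P2) -> P3. 4 ppages; refcounts: pp0:3 pp1:2 pp2:2 pp3:1
Op 7: read(P3, v0) -> 16. No state change.
Op 8: write(P1, v1, 151). refcount(pp1)=2>1 -> COPY to pp4. 5 ppages; refcounts: pp0:3 pp1:1 pp2:2 pp3:1 pp4:1
Op 9: write(P3, v0, 138). refcount(pp0)=3>1 -> COPY to pp5. 6 ppages; refcounts: pp0:2 pp1:1 pp2:2 pp3:1 pp4:1 pp5:1

Answer: 2 1 2 1 1 1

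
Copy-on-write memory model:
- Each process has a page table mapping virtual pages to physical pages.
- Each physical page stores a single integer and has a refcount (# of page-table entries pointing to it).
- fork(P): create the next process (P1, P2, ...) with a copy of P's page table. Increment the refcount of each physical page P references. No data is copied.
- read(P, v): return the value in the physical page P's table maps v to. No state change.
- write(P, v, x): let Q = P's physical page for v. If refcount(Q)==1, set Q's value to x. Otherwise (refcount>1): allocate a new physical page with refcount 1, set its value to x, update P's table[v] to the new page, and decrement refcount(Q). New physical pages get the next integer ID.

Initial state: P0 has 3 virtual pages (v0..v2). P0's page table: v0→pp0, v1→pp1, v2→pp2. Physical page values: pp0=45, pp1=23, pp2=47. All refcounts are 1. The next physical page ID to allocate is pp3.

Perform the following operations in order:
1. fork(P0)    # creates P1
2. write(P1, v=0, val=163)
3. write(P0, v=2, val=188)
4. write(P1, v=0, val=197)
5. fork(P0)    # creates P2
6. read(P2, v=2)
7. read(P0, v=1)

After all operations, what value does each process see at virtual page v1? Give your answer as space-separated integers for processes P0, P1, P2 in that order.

Op 1: fork(P0) -> P1. 3 ppages; refcounts: pp0:2 pp1:2 pp2:2
Op 2: write(P1, v0, 163). refcount(pp0)=2>1 -> COPY to pp3. 4 ppages; refcounts: pp0:1 pp1:2 pp2:2 pp3:1
Op 3: write(P0, v2, 188). refcount(pp2)=2>1 -> COPY to pp4. 5 ppages; refcounts: pp0:1 pp1:2 pp2:1 pp3:1 pp4:1
Op 4: write(P1, v0, 197). refcount(pp3)=1 -> write in place. 5 ppages; refcounts: pp0:1 pp1:2 pp2:1 pp3:1 pp4:1
Op 5: fork(P0) -> P2. 5 ppages; refcounts: pp0:2 pp1:3 pp2:1 pp3:1 pp4:2
Op 6: read(P2, v2) -> 188. No state change.
Op 7: read(P0, v1) -> 23. No state change.
P0: v1 -> pp1 = 23
P1: v1 -> pp1 = 23
P2: v1 -> pp1 = 23

Answer: 23 23 23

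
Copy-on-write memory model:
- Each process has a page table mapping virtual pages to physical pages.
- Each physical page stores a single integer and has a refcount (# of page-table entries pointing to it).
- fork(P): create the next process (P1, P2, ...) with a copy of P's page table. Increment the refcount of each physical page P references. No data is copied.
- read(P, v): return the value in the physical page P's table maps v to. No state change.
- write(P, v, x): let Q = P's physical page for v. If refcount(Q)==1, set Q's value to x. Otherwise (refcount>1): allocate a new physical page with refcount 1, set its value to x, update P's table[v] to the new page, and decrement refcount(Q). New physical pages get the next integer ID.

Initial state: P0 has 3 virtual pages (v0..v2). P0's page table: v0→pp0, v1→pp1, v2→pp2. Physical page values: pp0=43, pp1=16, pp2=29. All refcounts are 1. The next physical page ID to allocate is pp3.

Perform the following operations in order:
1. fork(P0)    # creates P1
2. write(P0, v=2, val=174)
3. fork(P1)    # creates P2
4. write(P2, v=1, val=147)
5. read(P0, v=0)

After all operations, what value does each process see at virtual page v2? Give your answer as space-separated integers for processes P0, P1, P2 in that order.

Answer: 174 29 29

Derivation:
Op 1: fork(P0) -> P1. 3 ppages; refcounts: pp0:2 pp1:2 pp2:2
Op 2: write(P0, v2, 174). refcount(pp2)=2>1 -> COPY to pp3. 4 ppages; refcounts: pp0:2 pp1:2 pp2:1 pp3:1
Op 3: fork(P1) -> P2. 4 ppages; refcounts: pp0:3 pp1:3 pp2:2 pp3:1
Op 4: write(P2, v1, 147). refcount(pp1)=3>1 -> COPY to pp4. 5 ppages; refcounts: pp0:3 pp1:2 pp2:2 pp3:1 pp4:1
Op 5: read(P0, v0) -> 43. No state change.
P0: v2 -> pp3 = 174
P1: v2 -> pp2 = 29
P2: v2 -> pp2 = 29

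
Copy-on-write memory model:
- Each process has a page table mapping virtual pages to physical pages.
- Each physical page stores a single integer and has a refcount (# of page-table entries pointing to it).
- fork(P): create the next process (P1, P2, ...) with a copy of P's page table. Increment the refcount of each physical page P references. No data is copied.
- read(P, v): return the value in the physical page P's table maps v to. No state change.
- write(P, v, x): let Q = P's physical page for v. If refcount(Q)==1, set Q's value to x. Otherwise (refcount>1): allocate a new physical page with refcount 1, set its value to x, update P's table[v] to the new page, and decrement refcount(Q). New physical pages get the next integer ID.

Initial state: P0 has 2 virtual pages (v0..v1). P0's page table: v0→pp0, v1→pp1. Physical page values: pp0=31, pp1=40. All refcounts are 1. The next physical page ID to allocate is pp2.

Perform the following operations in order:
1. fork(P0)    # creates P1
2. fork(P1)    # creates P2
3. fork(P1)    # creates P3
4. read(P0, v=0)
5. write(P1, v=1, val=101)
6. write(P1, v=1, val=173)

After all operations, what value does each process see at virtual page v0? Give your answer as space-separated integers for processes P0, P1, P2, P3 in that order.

Answer: 31 31 31 31

Derivation:
Op 1: fork(P0) -> P1. 2 ppages; refcounts: pp0:2 pp1:2
Op 2: fork(P1) -> P2. 2 ppages; refcounts: pp0:3 pp1:3
Op 3: fork(P1) -> P3. 2 ppages; refcounts: pp0:4 pp1:4
Op 4: read(P0, v0) -> 31. No state change.
Op 5: write(P1, v1, 101). refcount(pp1)=4>1 -> COPY to pp2. 3 ppages; refcounts: pp0:4 pp1:3 pp2:1
Op 6: write(P1, v1, 173). refcount(pp2)=1 -> write in place. 3 ppages; refcounts: pp0:4 pp1:3 pp2:1
P0: v0 -> pp0 = 31
P1: v0 -> pp0 = 31
P2: v0 -> pp0 = 31
P3: v0 -> pp0 = 31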